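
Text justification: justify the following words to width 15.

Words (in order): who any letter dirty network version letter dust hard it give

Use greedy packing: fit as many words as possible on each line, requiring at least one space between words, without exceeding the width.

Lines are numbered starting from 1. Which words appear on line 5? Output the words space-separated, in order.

Line 1: ['who', 'any', 'letter'] (min_width=14, slack=1)
Line 2: ['dirty', 'network'] (min_width=13, slack=2)
Line 3: ['version', 'letter'] (min_width=14, slack=1)
Line 4: ['dust', 'hard', 'it'] (min_width=12, slack=3)
Line 5: ['give'] (min_width=4, slack=11)

Answer: give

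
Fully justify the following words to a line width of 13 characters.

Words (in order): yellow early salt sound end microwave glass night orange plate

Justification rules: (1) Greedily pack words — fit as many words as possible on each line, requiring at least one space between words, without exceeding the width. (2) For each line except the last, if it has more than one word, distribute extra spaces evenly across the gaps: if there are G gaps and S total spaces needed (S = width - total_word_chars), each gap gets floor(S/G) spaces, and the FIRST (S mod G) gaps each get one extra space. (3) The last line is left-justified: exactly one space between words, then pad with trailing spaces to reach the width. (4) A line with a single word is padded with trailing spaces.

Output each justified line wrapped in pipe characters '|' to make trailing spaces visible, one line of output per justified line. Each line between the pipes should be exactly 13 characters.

Answer: |yellow  early|
|salt    sound|
|end microwave|
|glass   night|
|orange plate |

Derivation:
Line 1: ['yellow', 'early'] (min_width=12, slack=1)
Line 2: ['salt', 'sound'] (min_width=10, slack=3)
Line 3: ['end', 'microwave'] (min_width=13, slack=0)
Line 4: ['glass', 'night'] (min_width=11, slack=2)
Line 5: ['orange', 'plate'] (min_width=12, slack=1)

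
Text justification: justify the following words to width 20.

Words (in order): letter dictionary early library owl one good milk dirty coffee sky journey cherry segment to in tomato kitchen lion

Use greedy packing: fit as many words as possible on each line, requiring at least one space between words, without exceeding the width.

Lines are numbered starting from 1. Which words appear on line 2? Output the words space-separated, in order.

Answer: early library owl

Derivation:
Line 1: ['letter', 'dictionary'] (min_width=17, slack=3)
Line 2: ['early', 'library', 'owl'] (min_width=17, slack=3)
Line 3: ['one', 'good', 'milk', 'dirty'] (min_width=19, slack=1)
Line 4: ['coffee', 'sky', 'journey'] (min_width=18, slack=2)
Line 5: ['cherry', 'segment', 'to', 'in'] (min_width=20, slack=0)
Line 6: ['tomato', 'kitchen', 'lion'] (min_width=19, slack=1)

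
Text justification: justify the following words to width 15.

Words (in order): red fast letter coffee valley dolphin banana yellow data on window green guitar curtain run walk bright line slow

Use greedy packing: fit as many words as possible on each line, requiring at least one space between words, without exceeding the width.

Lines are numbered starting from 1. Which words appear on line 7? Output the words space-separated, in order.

Answer: run walk bright

Derivation:
Line 1: ['red', 'fast', 'letter'] (min_width=15, slack=0)
Line 2: ['coffee', 'valley'] (min_width=13, slack=2)
Line 3: ['dolphin', 'banana'] (min_width=14, slack=1)
Line 4: ['yellow', 'data', 'on'] (min_width=14, slack=1)
Line 5: ['window', 'green'] (min_width=12, slack=3)
Line 6: ['guitar', 'curtain'] (min_width=14, slack=1)
Line 7: ['run', 'walk', 'bright'] (min_width=15, slack=0)
Line 8: ['line', 'slow'] (min_width=9, slack=6)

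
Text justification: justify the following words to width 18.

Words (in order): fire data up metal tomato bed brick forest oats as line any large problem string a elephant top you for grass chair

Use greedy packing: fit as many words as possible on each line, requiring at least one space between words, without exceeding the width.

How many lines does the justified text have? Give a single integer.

Line 1: ['fire', 'data', 'up', 'metal'] (min_width=18, slack=0)
Line 2: ['tomato', 'bed', 'brick'] (min_width=16, slack=2)
Line 3: ['forest', 'oats', 'as'] (min_width=14, slack=4)
Line 4: ['line', 'any', 'large'] (min_width=14, slack=4)
Line 5: ['problem', 'string', 'a'] (min_width=16, slack=2)
Line 6: ['elephant', 'top', 'you'] (min_width=16, slack=2)
Line 7: ['for', 'grass', 'chair'] (min_width=15, slack=3)
Total lines: 7

Answer: 7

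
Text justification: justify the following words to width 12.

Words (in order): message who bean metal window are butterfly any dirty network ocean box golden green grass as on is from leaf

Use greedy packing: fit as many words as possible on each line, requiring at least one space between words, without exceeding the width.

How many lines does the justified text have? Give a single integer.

Line 1: ['message', 'who'] (min_width=11, slack=1)
Line 2: ['bean', 'metal'] (min_width=10, slack=2)
Line 3: ['window', 'are'] (min_width=10, slack=2)
Line 4: ['butterfly'] (min_width=9, slack=3)
Line 5: ['any', 'dirty'] (min_width=9, slack=3)
Line 6: ['network'] (min_width=7, slack=5)
Line 7: ['ocean', 'box'] (min_width=9, slack=3)
Line 8: ['golden', 'green'] (min_width=12, slack=0)
Line 9: ['grass', 'as', 'on'] (min_width=11, slack=1)
Line 10: ['is', 'from', 'leaf'] (min_width=12, slack=0)
Total lines: 10

Answer: 10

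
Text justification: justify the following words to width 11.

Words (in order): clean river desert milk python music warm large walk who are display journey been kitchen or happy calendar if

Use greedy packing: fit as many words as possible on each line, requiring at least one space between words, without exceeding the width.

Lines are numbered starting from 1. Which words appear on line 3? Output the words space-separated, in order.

Answer: python

Derivation:
Line 1: ['clean', 'river'] (min_width=11, slack=0)
Line 2: ['desert', 'milk'] (min_width=11, slack=0)
Line 3: ['python'] (min_width=6, slack=5)
Line 4: ['music', 'warm'] (min_width=10, slack=1)
Line 5: ['large', 'walk'] (min_width=10, slack=1)
Line 6: ['who', 'are'] (min_width=7, slack=4)
Line 7: ['display'] (min_width=7, slack=4)
Line 8: ['journey'] (min_width=7, slack=4)
Line 9: ['been'] (min_width=4, slack=7)
Line 10: ['kitchen', 'or'] (min_width=10, slack=1)
Line 11: ['happy'] (min_width=5, slack=6)
Line 12: ['calendar', 'if'] (min_width=11, slack=0)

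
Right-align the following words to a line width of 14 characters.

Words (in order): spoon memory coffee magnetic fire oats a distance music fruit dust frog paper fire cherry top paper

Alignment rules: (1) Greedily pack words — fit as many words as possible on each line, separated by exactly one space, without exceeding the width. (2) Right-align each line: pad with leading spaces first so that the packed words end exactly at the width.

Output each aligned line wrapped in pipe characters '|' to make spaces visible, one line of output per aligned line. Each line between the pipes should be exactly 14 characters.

Line 1: ['spoon', 'memory'] (min_width=12, slack=2)
Line 2: ['coffee'] (min_width=6, slack=8)
Line 3: ['magnetic', 'fire'] (min_width=13, slack=1)
Line 4: ['oats', 'a'] (min_width=6, slack=8)
Line 5: ['distance', 'music'] (min_width=14, slack=0)
Line 6: ['fruit', 'dust'] (min_width=10, slack=4)
Line 7: ['frog', 'paper'] (min_width=10, slack=4)
Line 8: ['fire', 'cherry'] (min_width=11, slack=3)
Line 9: ['top', 'paper'] (min_width=9, slack=5)

Answer: |  spoon memory|
|        coffee|
| magnetic fire|
|        oats a|
|distance music|
|    fruit dust|
|    frog paper|
|   fire cherry|
|     top paper|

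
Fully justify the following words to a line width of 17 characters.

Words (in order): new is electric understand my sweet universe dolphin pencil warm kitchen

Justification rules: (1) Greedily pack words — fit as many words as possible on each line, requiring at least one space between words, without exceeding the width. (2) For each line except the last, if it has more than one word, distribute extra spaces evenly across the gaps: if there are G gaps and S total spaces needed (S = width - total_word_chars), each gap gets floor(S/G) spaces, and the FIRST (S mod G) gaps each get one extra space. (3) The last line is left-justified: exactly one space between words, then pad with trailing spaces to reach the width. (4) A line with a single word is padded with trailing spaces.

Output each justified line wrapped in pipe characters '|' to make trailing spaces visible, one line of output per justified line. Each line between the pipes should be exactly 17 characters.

Answer: |new  is  electric|
|understand     my|
|sweet    universe|
|dolphin    pencil|
|warm kitchen     |

Derivation:
Line 1: ['new', 'is', 'electric'] (min_width=15, slack=2)
Line 2: ['understand', 'my'] (min_width=13, slack=4)
Line 3: ['sweet', 'universe'] (min_width=14, slack=3)
Line 4: ['dolphin', 'pencil'] (min_width=14, slack=3)
Line 5: ['warm', 'kitchen'] (min_width=12, slack=5)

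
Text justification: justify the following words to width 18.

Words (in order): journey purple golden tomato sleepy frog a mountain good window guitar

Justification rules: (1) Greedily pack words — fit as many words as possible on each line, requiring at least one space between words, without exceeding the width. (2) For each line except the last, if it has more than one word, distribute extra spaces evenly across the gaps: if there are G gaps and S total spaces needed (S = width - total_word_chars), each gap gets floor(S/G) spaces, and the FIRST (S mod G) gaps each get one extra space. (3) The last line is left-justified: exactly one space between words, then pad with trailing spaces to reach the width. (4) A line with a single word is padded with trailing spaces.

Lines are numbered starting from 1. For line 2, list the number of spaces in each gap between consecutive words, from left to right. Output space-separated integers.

Line 1: ['journey', 'purple'] (min_width=14, slack=4)
Line 2: ['golden', 'tomato'] (min_width=13, slack=5)
Line 3: ['sleepy', 'frog', 'a'] (min_width=13, slack=5)
Line 4: ['mountain', 'good'] (min_width=13, slack=5)
Line 5: ['window', 'guitar'] (min_width=13, slack=5)

Answer: 6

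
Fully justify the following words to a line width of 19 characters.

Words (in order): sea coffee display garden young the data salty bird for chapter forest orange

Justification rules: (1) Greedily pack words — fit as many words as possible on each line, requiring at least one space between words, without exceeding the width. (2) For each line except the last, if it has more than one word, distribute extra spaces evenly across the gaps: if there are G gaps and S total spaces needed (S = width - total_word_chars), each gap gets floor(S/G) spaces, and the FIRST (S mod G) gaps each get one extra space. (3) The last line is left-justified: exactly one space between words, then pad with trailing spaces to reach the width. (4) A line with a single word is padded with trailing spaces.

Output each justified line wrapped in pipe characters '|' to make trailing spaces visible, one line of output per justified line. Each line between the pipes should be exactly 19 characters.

Line 1: ['sea', 'coffee', 'display'] (min_width=18, slack=1)
Line 2: ['garden', 'young', 'the'] (min_width=16, slack=3)
Line 3: ['data', 'salty', 'bird', 'for'] (min_width=19, slack=0)
Line 4: ['chapter', 'forest'] (min_width=14, slack=5)
Line 5: ['orange'] (min_width=6, slack=13)

Answer: |sea  coffee display|
|garden   young  the|
|data salty bird for|
|chapter      forest|
|orange             |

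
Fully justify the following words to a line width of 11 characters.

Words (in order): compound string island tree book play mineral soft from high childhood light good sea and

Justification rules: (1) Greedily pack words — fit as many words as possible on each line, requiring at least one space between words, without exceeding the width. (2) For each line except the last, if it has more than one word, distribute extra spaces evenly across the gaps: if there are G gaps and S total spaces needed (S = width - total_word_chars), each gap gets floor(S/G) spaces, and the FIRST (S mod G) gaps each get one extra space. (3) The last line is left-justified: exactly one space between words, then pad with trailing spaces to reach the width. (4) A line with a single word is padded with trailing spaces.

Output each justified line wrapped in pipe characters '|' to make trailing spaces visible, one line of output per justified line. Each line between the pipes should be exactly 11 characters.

Answer: |compound   |
|string     |
|island tree|
|book   play|
|mineral    |
|soft   from|
|high       |
|childhood  |
|light  good|
|sea and    |

Derivation:
Line 1: ['compound'] (min_width=8, slack=3)
Line 2: ['string'] (min_width=6, slack=5)
Line 3: ['island', 'tree'] (min_width=11, slack=0)
Line 4: ['book', 'play'] (min_width=9, slack=2)
Line 5: ['mineral'] (min_width=7, slack=4)
Line 6: ['soft', 'from'] (min_width=9, slack=2)
Line 7: ['high'] (min_width=4, slack=7)
Line 8: ['childhood'] (min_width=9, slack=2)
Line 9: ['light', 'good'] (min_width=10, slack=1)
Line 10: ['sea', 'and'] (min_width=7, slack=4)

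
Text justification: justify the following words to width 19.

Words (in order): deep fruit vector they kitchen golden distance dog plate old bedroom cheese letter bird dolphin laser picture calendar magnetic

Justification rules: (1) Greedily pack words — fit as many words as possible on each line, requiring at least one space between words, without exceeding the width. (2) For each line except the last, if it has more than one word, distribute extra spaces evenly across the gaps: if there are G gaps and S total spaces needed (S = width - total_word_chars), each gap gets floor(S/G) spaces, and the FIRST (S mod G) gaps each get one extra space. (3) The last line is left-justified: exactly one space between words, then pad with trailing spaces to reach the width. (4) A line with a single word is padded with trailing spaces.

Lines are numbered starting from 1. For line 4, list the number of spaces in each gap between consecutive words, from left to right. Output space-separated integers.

Line 1: ['deep', 'fruit', 'vector'] (min_width=17, slack=2)
Line 2: ['they', 'kitchen', 'golden'] (min_width=19, slack=0)
Line 3: ['distance', 'dog', 'plate'] (min_width=18, slack=1)
Line 4: ['old', 'bedroom', 'cheese'] (min_width=18, slack=1)
Line 5: ['letter', 'bird', 'dolphin'] (min_width=19, slack=0)
Line 6: ['laser', 'picture'] (min_width=13, slack=6)
Line 7: ['calendar', 'magnetic'] (min_width=17, slack=2)

Answer: 2 1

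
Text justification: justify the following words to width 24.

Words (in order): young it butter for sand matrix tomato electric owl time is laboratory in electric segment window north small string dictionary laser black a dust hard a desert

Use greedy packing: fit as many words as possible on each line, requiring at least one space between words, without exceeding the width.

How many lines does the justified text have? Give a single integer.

Line 1: ['young', 'it', 'butter', 'for', 'sand'] (min_width=24, slack=0)
Line 2: ['matrix', 'tomato', 'electric'] (min_width=22, slack=2)
Line 3: ['owl', 'time', 'is', 'laboratory'] (min_width=22, slack=2)
Line 4: ['in', 'electric', 'segment'] (min_width=19, slack=5)
Line 5: ['window', 'north', 'small'] (min_width=18, slack=6)
Line 6: ['string', 'dictionary', 'laser'] (min_width=23, slack=1)
Line 7: ['black', 'a', 'dust', 'hard', 'a'] (min_width=19, slack=5)
Line 8: ['desert'] (min_width=6, slack=18)
Total lines: 8

Answer: 8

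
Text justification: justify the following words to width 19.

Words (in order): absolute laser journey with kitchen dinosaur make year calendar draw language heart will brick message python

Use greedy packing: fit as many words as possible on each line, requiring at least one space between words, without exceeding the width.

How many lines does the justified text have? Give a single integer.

Line 1: ['absolute', 'laser'] (min_width=14, slack=5)
Line 2: ['journey', 'with'] (min_width=12, slack=7)
Line 3: ['kitchen', 'dinosaur'] (min_width=16, slack=3)
Line 4: ['make', 'year', 'calendar'] (min_width=18, slack=1)
Line 5: ['draw', 'language', 'heart'] (min_width=19, slack=0)
Line 6: ['will', 'brick', 'message'] (min_width=18, slack=1)
Line 7: ['python'] (min_width=6, slack=13)
Total lines: 7

Answer: 7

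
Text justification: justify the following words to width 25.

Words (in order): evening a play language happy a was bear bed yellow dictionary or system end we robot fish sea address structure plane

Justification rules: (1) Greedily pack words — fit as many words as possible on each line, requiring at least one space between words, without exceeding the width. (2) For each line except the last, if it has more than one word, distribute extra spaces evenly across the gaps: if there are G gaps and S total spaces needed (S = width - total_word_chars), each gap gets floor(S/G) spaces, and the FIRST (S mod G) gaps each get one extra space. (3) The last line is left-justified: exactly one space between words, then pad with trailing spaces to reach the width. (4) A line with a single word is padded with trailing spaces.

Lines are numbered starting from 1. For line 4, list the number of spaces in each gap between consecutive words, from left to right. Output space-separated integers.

Line 1: ['evening', 'a', 'play', 'language'] (min_width=23, slack=2)
Line 2: ['happy', 'a', 'was', 'bear', 'bed'] (min_width=20, slack=5)
Line 3: ['yellow', 'dictionary', 'or'] (min_width=20, slack=5)
Line 4: ['system', 'end', 'we', 'robot', 'fish'] (min_width=24, slack=1)
Line 5: ['sea', 'address', 'structure'] (min_width=21, slack=4)
Line 6: ['plane'] (min_width=5, slack=20)

Answer: 2 1 1 1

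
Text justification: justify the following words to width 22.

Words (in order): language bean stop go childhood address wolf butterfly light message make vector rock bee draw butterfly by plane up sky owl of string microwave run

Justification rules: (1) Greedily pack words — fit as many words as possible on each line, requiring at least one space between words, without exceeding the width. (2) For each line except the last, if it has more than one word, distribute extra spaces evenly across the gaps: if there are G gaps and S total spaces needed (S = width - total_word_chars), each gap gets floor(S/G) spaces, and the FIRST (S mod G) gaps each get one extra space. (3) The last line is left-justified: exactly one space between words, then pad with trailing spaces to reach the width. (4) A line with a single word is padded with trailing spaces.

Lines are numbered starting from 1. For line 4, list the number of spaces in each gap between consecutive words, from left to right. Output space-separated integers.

Answer: 3 2

Derivation:
Line 1: ['language', 'bean', 'stop', 'go'] (min_width=21, slack=1)
Line 2: ['childhood', 'address', 'wolf'] (min_width=22, slack=0)
Line 3: ['butterfly', 'light'] (min_width=15, slack=7)
Line 4: ['message', 'make', 'vector'] (min_width=19, slack=3)
Line 5: ['rock', 'bee', 'draw'] (min_width=13, slack=9)
Line 6: ['butterfly', 'by', 'plane', 'up'] (min_width=21, slack=1)
Line 7: ['sky', 'owl', 'of', 'string'] (min_width=17, slack=5)
Line 8: ['microwave', 'run'] (min_width=13, slack=9)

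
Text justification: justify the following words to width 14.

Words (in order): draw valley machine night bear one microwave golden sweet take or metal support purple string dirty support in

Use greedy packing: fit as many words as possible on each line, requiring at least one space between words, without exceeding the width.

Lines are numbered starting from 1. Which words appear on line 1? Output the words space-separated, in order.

Line 1: ['draw', 'valley'] (min_width=11, slack=3)
Line 2: ['machine', 'night'] (min_width=13, slack=1)
Line 3: ['bear', 'one'] (min_width=8, slack=6)
Line 4: ['microwave'] (min_width=9, slack=5)
Line 5: ['golden', 'sweet'] (min_width=12, slack=2)
Line 6: ['take', 'or', 'metal'] (min_width=13, slack=1)
Line 7: ['support', 'purple'] (min_width=14, slack=0)
Line 8: ['string', 'dirty'] (min_width=12, slack=2)
Line 9: ['support', 'in'] (min_width=10, slack=4)

Answer: draw valley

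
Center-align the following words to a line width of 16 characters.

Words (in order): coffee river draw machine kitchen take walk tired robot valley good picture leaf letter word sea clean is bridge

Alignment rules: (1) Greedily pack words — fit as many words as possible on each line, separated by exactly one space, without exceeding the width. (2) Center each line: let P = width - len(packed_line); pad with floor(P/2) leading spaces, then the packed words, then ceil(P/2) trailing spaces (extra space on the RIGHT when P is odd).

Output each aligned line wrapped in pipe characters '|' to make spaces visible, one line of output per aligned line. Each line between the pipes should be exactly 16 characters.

Line 1: ['coffee', 'river'] (min_width=12, slack=4)
Line 2: ['draw', 'machine'] (min_width=12, slack=4)
Line 3: ['kitchen', 'take'] (min_width=12, slack=4)
Line 4: ['walk', 'tired', 'robot'] (min_width=16, slack=0)
Line 5: ['valley', 'good'] (min_width=11, slack=5)
Line 6: ['picture', 'leaf'] (min_width=12, slack=4)
Line 7: ['letter', 'word', 'sea'] (min_width=15, slack=1)
Line 8: ['clean', 'is', 'bridge'] (min_width=15, slack=1)

Answer: |  coffee river  |
|  draw machine  |
|  kitchen take  |
|walk tired robot|
|  valley good   |
|  picture leaf  |
|letter word sea |
|clean is bridge |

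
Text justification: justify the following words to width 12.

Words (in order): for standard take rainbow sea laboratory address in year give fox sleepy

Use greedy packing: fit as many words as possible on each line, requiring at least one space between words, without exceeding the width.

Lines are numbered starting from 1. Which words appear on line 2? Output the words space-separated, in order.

Answer: take rainbow

Derivation:
Line 1: ['for', 'standard'] (min_width=12, slack=0)
Line 2: ['take', 'rainbow'] (min_width=12, slack=0)
Line 3: ['sea'] (min_width=3, slack=9)
Line 4: ['laboratory'] (min_width=10, slack=2)
Line 5: ['address', 'in'] (min_width=10, slack=2)
Line 6: ['year', 'give'] (min_width=9, slack=3)
Line 7: ['fox', 'sleepy'] (min_width=10, slack=2)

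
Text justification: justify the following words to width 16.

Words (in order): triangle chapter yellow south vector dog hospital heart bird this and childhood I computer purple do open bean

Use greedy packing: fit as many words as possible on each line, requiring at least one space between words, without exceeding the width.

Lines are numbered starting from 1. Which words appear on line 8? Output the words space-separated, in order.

Line 1: ['triangle', 'chapter'] (min_width=16, slack=0)
Line 2: ['yellow', 'south'] (min_width=12, slack=4)
Line 3: ['vector', 'dog'] (min_width=10, slack=6)
Line 4: ['hospital', 'heart'] (min_width=14, slack=2)
Line 5: ['bird', 'this', 'and'] (min_width=13, slack=3)
Line 6: ['childhood', 'I'] (min_width=11, slack=5)
Line 7: ['computer', 'purple'] (min_width=15, slack=1)
Line 8: ['do', 'open', 'bean'] (min_width=12, slack=4)

Answer: do open bean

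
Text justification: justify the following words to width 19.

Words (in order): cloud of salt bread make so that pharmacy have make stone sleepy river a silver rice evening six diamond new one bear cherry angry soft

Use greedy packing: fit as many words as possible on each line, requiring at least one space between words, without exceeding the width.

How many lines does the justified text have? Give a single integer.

Line 1: ['cloud', 'of', 'salt', 'bread'] (min_width=19, slack=0)
Line 2: ['make', 'so', 'that'] (min_width=12, slack=7)
Line 3: ['pharmacy', 'have', 'make'] (min_width=18, slack=1)
Line 4: ['stone', 'sleepy', 'river'] (min_width=18, slack=1)
Line 5: ['a', 'silver', 'rice'] (min_width=13, slack=6)
Line 6: ['evening', 'six', 'diamond'] (min_width=19, slack=0)
Line 7: ['new', 'one', 'bear', 'cherry'] (min_width=19, slack=0)
Line 8: ['angry', 'soft'] (min_width=10, slack=9)
Total lines: 8

Answer: 8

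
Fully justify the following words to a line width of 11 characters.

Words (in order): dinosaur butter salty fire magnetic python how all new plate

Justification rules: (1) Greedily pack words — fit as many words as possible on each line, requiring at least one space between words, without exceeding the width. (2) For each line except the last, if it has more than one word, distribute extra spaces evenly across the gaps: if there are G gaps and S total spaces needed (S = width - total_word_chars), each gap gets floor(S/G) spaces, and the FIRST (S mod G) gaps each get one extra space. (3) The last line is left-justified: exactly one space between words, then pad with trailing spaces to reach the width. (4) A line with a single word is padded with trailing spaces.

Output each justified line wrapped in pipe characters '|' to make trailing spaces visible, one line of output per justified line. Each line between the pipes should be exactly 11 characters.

Answer: |dinosaur   |
|butter     |
|salty  fire|
|magnetic   |
|python  how|
|all     new|
|plate      |

Derivation:
Line 1: ['dinosaur'] (min_width=8, slack=3)
Line 2: ['butter'] (min_width=6, slack=5)
Line 3: ['salty', 'fire'] (min_width=10, slack=1)
Line 4: ['magnetic'] (min_width=8, slack=3)
Line 5: ['python', 'how'] (min_width=10, slack=1)
Line 6: ['all', 'new'] (min_width=7, slack=4)
Line 7: ['plate'] (min_width=5, slack=6)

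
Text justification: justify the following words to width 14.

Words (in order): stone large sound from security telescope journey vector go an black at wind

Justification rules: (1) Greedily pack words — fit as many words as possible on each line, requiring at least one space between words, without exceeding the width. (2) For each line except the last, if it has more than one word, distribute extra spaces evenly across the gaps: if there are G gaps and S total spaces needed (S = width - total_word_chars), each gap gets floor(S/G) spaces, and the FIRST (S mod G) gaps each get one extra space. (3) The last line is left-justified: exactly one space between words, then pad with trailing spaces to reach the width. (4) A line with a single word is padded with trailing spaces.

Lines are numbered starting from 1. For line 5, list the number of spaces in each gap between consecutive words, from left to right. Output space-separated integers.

Answer: 1

Derivation:
Line 1: ['stone', 'large'] (min_width=11, slack=3)
Line 2: ['sound', 'from'] (min_width=10, slack=4)
Line 3: ['security'] (min_width=8, slack=6)
Line 4: ['telescope'] (min_width=9, slack=5)
Line 5: ['journey', 'vector'] (min_width=14, slack=0)
Line 6: ['go', 'an', 'black', 'at'] (min_width=14, slack=0)
Line 7: ['wind'] (min_width=4, slack=10)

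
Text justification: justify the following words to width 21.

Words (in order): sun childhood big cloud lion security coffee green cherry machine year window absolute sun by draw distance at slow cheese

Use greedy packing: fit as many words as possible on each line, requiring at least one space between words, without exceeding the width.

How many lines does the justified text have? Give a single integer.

Answer: 7

Derivation:
Line 1: ['sun', 'childhood', 'big'] (min_width=17, slack=4)
Line 2: ['cloud', 'lion', 'security'] (min_width=19, slack=2)
Line 3: ['coffee', 'green', 'cherry'] (min_width=19, slack=2)
Line 4: ['machine', 'year', 'window'] (min_width=19, slack=2)
Line 5: ['absolute', 'sun', 'by', 'draw'] (min_width=20, slack=1)
Line 6: ['distance', 'at', 'slow'] (min_width=16, slack=5)
Line 7: ['cheese'] (min_width=6, slack=15)
Total lines: 7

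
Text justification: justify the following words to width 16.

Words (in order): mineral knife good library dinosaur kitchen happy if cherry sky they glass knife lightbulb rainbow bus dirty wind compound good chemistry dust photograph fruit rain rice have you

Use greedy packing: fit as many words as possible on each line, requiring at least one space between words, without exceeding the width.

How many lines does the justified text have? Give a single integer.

Line 1: ['mineral', 'knife'] (min_width=13, slack=3)
Line 2: ['good', 'library'] (min_width=12, slack=4)
Line 3: ['dinosaur', 'kitchen'] (min_width=16, slack=0)
Line 4: ['happy', 'if', 'cherry'] (min_width=15, slack=1)
Line 5: ['sky', 'they', 'glass'] (min_width=14, slack=2)
Line 6: ['knife', 'lightbulb'] (min_width=15, slack=1)
Line 7: ['rainbow', 'bus'] (min_width=11, slack=5)
Line 8: ['dirty', 'wind'] (min_width=10, slack=6)
Line 9: ['compound', 'good'] (min_width=13, slack=3)
Line 10: ['chemistry', 'dust'] (min_width=14, slack=2)
Line 11: ['photograph', 'fruit'] (min_width=16, slack=0)
Line 12: ['rain', 'rice', 'have'] (min_width=14, slack=2)
Line 13: ['you'] (min_width=3, slack=13)
Total lines: 13

Answer: 13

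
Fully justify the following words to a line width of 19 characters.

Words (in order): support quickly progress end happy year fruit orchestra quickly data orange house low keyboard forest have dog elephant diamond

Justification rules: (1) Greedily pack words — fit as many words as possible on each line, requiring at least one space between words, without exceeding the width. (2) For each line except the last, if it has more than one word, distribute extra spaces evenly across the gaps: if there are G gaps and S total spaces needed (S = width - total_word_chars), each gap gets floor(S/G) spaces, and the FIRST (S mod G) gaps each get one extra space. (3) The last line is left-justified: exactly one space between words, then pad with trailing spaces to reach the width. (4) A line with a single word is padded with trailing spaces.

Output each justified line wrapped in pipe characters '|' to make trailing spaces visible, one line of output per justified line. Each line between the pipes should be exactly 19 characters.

Line 1: ['support', 'quickly'] (min_width=15, slack=4)
Line 2: ['progress', 'end', 'happy'] (min_width=18, slack=1)
Line 3: ['year', 'fruit'] (min_width=10, slack=9)
Line 4: ['orchestra', 'quickly'] (min_width=17, slack=2)
Line 5: ['data', 'orange', 'house'] (min_width=17, slack=2)
Line 6: ['low', 'keyboard', 'forest'] (min_width=19, slack=0)
Line 7: ['have', 'dog', 'elephant'] (min_width=17, slack=2)
Line 8: ['diamond'] (min_width=7, slack=12)

Answer: |support     quickly|
|progress  end happy|
|year          fruit|
|orchestra   quickly|
|data  orange  house|
|low keyboard forest|
|have  dog  elephant|
|diamond            |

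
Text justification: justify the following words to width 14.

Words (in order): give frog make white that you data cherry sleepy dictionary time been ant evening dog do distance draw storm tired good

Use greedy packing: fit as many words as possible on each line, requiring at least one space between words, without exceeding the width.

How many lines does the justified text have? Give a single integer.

Answer: 10

Derivation:
Line 1: ['give', 'frog', 'make'] (min_width=14, slack=0)
Line 2: ['white', 'that', 'you'] (min_width=14, slack=0)
Line 3: ['data', 'cherry'] (min_width=11, slack=3)
Line 4: ['sleepy'] (min_width=6, slack=8)
Line 5: ['dictionary'] (min_width=10, slack=4)
Line 6: ['time', 'been', 'ant'] (min_width=13, slack=1)
Line 7: ['evening', 'dog', 'do'] (min_width=14, slack=0)
Line 8: ['distance', 'draw'] (min_width=13, slack=1)
Line 9: ['storm', 'tired'] (min_width=11, slack=3)
Line 10: ['good'] (min_width=4, slack=10)
Total lines: 10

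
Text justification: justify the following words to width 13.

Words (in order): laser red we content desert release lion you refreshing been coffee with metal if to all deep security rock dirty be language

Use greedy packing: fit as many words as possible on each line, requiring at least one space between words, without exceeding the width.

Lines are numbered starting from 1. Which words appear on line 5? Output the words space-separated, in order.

Line 1: ['laser', 'red', 'we'] (min_width=12, slack=1)
Line 2: ['content'] (min_width=7, slack=6)
Line 3: ['desert'] (min_width=6, slack=7)
Line 4: ['release', 'lion'] (min_width=12, slack=1)
Line 5: ['you'] (min_width=3, slack=10)
Line 6: ['refreshing'] (min_width=10, slack=3)
Line 7: ['been', 'coffee'] (min_width=11, slack=2)
Line 8: ['with', 'metal', 'if'] (min_width=13, slack=0)
Line 9: ['to', 'all', 'deep'] (min_width=11, slack=2)
Line 10: ['security', 'rock'] (min_width=13, slack=0)
Line 11: ['dirty', 'be'] (min_width=8, slack=5)
Line 12: ['language'] (min_width=8, slack=5)

Answer: you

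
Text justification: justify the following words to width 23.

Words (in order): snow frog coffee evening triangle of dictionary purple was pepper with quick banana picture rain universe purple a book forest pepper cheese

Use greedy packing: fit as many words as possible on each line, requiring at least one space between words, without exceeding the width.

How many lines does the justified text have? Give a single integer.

Line 1: ['snow', 'frog', 'coffee'] (min_width=16, slack=7)
Line 2: ['evening', 'triangle', 'of'] (min_width=19, slack=4)
Line 3: ['dictionary', 'purple', 'was'] (min_width=21, slack=2)
Line 4: ['pepper', 'with', 'quick'] (min_width=17, slack=6)
Line 5: ['banana', 'picture', 'rain'] (min_width=19, slack=4)
Line 6: ['universe', 'purple', 'a', 'book'] (min_width=22, slack=1)
Line 7: ['forest', 'pepper', 'cheese'] (min_width=20, slack=3)
Total lines: 7

Answer: 7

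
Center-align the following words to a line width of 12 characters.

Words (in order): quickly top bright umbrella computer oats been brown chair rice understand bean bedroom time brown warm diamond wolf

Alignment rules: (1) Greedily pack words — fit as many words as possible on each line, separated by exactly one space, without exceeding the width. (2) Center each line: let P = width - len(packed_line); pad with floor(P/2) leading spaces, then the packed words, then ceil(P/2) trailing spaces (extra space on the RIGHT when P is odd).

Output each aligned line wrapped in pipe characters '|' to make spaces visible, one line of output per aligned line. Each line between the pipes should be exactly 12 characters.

Line 1: ['quickly', 'top'] (min_width=11, slack=1)
Line 2: ['bright'] (min_width=6, slack=6)
Line 3: ['umbrella'] (min_width=8, slack=4)
Line 4: ['computer'] (min_width=8, slack=4)
Line 5: ['oats', 'been'] (min_width=9, slack=3)
Line 6: ['brown', 'chair'] (min_width=11, slack=1)
Line 7: ['rice'] (min_width=4, slack=8)
Line 8: ['understand'] (min_width=10, slack=2)
Line 9: ['bean', 'bedroom'] (min_width=12, slack=0)
Line 10: ['time', 'brown'] (min_width=10, slack=2)
Line 11: ['warm', 'diamond'] (min_width=12, slack=0)
Line 12: ['wolf'] (min_width=4, slack=8)

Answer: |quickly top |
|   bright   |
|  umbrella  |
|  computer  |
| oats been  |
|brown chair |
|    rice    |
| understand |
|bean bedroom|
| time brown |
|warm diamond|
|    wolf    |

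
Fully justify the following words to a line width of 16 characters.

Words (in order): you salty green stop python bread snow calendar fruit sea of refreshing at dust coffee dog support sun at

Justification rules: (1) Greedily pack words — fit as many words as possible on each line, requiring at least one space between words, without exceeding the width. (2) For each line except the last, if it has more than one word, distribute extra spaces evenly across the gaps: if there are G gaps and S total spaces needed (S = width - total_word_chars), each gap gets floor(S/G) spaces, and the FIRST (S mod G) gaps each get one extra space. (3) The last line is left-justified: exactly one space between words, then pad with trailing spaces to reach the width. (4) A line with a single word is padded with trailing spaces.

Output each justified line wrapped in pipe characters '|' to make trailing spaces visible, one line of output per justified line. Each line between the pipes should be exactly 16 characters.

Answer: |you  salty green|
|stop      python|
|bread       snow|
|calendar   fruit|
|sea           of|
|refreshing    at|
|dust  coffee dog|
|support sun at  |

Derivation:
Line 1: ['you', 'salty', 'green'] (min_width=15, slack=1)
Line 2: ['stop', 'python'] (min_width=11, slack=5)
Line 3: ['bread', 'snow'] (min_width=10, slack=6)
Line 4: ['calendar', 'fruit'] (min_width=14, slack=2)
Line 5: ['sea', 'of'] (min_width=6, slack=10)
Line 6: ['refreshing', 'at'] (min_width=13, slack=3)
Line 7: ['dust', 'coffee', 'dog'] (min_width=15, slack=1)
Line 8: ['support', 'sun', 'at'] (min_width=14, slack=2)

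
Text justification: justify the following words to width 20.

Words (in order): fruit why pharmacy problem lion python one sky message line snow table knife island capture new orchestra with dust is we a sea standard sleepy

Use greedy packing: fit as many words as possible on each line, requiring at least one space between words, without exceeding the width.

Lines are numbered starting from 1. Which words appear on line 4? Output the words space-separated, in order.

Line 1: ['fruit', 'why', 'pharmacy'] (min_width=18, slack=2)
Line 2: ['problem', 'lion', 'python'] (min_width=19, slack=1)
Line 3: ['one', 'sky', 'message', 'line'] (min_width=20, slack=0)
Line 4: ['snow', 'table', 'knife'] (min_width=16, slack=4)
Line 5: ['island', 'capture', 'new'] (min_width=18, slack=2)
Line 6: ['orchestra', 'with', 'dust'] (min_width=19, slack=1)
Line 7: ['is', 'we', 'a', 'sea', 'standard'] (min_width=20, slack=0)
Line 8: ['sleepy'] (min_width=6, slack=14)

Answer: snow table knife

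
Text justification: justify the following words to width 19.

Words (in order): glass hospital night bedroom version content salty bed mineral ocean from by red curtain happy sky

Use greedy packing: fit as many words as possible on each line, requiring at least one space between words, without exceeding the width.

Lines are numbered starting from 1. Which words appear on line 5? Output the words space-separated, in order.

Answer: ocean from by red

Derivation:
Line 1: ['glass', 'hospital'] (min_width=14, slack=5)
Line 2: ['night', 'bedroom'] (min_width=13, slack=6)
Line 3: ['version', 'content'] (min_width=15, slack=4)
Line 4: ['salty', 'bed', 'mineral'] (min_width=17, slack=2)
Line 5: ['ocean', 'from', 'by', 'red'] (min_width=17, slack=2)
Line 6: ['curtain', 'happy', 'sky'] (min_width=17, slack=2)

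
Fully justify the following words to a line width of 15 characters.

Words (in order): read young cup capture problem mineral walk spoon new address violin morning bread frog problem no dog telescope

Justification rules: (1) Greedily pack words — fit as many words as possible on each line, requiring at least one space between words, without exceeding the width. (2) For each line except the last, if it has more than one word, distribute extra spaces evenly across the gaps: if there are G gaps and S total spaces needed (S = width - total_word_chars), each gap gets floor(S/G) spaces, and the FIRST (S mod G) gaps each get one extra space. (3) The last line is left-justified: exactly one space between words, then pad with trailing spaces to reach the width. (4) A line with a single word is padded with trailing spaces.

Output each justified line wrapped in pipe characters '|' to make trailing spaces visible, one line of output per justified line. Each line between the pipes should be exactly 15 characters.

Line 1: ['read', 'young', 'cup'] (min_width=14, slack=1)
Line 2: ['capture', 'problem'] (min_width=15, slack=0)
Line 3: ['mineral', 'walk'] (min_width=12, slack=3)
Line 4: ['spoon', 'new'] (min_width=9, slack=6)
Line 5: ['address', 'violin'] (min_width=14, slack=1)
Line 6: ['morning', 'bread'] (min_width=13, slack=2)
Line 7: ['frog', 'problem', 'no'] (min_width=15, slack=0)
Line 8: ['dog', 'telescope'] (min_width=13, slack=2)

Answer: |read  young cup|
|capture problem|
|mineral    walk|
|spoon       new|
|address  violin|
|morning   bread|
|frog problem no|
|dog telescope  |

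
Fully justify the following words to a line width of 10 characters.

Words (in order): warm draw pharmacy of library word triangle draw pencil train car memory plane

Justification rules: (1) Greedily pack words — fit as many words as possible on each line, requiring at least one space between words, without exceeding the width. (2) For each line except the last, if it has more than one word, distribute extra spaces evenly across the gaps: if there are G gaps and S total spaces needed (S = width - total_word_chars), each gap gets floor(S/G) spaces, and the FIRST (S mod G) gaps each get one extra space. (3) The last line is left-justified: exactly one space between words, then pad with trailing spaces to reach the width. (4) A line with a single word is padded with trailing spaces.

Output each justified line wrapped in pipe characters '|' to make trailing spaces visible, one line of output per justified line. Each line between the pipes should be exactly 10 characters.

Answer: |warm  draw|
|pharmacy  |
|of library|
|word      |
|triangle  |
|draw      |
|pencil    |
|train  car|
|memory    |
|plane     |

Derivation:
Line 1: ['warm', 'draw'] (min_width=9, slack=1)
Line 2: ['pharmacy'] (min_width=8, slack=2)
Line 3: ['of', 'library'] (min_width=10, slack=0)
Line 4: ['word'] (min_width=4, slack=6)
Line 5: ['triangle'] (min_width=8, slack=2)
Line 6: ['draw'] (min_width=4, slack=6)
Line 7: ['pencil'] (min_width=6, slack=4)
Line 8: ['train', 'car'] (min_width=9, slack=1)
Line 9: ['memory'] (min_width=6, slack=4)
Line 10: ['plane'] (min_width=5, slack=5)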